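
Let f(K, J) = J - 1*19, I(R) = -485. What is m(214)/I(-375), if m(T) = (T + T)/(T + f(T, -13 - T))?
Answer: 107/3880 ≈ 0.027577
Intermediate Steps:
f(K, J) = -19 + J (f(K, J) = J - 19 = -19 + J)
m(T) = -T/16 (m(T) = (T + T)/(T + (-19 + (-13 - T))) = (2*T)/(T + (-32 - T)) = (2*T)/(-32) = (2*T)*(-1/32) = -T/16)
m(214)/I(-375) = -1/16*214/(-485) = -107/8*(-1/485) = 107/3880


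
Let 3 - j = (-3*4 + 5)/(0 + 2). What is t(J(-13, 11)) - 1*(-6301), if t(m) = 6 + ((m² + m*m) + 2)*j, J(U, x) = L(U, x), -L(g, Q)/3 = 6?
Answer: 10532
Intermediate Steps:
L(g, Q) = -18 (L(g, Q) = -3*6 = -18)
J(U, x) = -18
j = 13/2 (j = 3 - (-3*4 + 5)/(0 + 2) = 3 - (-12 + 5)/2 = 3 - (-7)/2 = 3 - 1*(-7/2) = 3 + 7/2 = 13/2 ≈ 6.5000)
t(m) = 19 + 13*m² (t(m) = 6 + ((m² + m*m) + 2)*(13/2) = 6 + ((m² + m²) + 2)*(13/2) = 6 + (2*m² + 2)*(13/2) = 6 + (2 + 2*m²)*(13/2) = 6 + (13 + 13*m²) = 19 + 13*m²)
t(J(-13, 11)) - 1*(-6301) = (19 + 13*(-18)²) - 1*(-6301) = (19 + 13*324) + 6301 = (19 + 4212) + 6301 = 4231 + 6301 = 10532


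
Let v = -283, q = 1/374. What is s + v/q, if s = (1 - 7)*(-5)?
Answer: -105812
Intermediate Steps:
q = 1/374 ≈ 0.0026738
s = 30 (s = -6*(-5) = 30)
s + v/q = 30 - 283/1/374 = 30 - 283*374 = 30 - 105842 = -105812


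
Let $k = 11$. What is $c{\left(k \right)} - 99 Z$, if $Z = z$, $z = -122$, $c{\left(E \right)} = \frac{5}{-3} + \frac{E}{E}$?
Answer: $\frac{36232}{3} \approx 12077.0$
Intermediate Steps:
$c{\left(E \right)} = - \frac{2}{3}$ ($c{\left(E \right)} = 5 \left(- \frac{1}{3}\right) + 1 = - \frac{5}{3} + 1 = - \frac{2}{3}$)
$Z = -122$
$c{\left(k \right)} - 99 Z = - \frac{2}{3} - -12078 = - \frac{2}{3} + 12078 = \frac{36232}{3}$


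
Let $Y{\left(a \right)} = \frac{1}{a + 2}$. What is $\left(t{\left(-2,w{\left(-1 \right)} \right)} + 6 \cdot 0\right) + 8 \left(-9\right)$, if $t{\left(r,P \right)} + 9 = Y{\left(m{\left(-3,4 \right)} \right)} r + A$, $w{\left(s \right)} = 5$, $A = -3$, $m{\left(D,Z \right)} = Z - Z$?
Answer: $-85$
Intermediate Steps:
$m{\left(D,Z \right)} = 0$
$Y{\left(a \right)} = \frac{1}{2 + a}$
$t{\left(r,P \right)} = -12 + \frac{r}{2}$ ($t{\left(r,P \right)} = -9 + \left(\frac{r}{2 + 0} - 3\right) = -9 + \left(\frac{r}{2} - 3\right) = -9 + \left(-3 + \frac{r}{2}\right) = -12 + \frac{r}{2}$)
$\left(t{\left(-2,w{\left(-1 \right)} \right)} + 6 \cdot 0\right) + 8 \left(-9\right) = \left(\left(-12 + \frac{1}{2} \left(-2\right)\right) + 6 \cdot 0\right) + 8 \left(-9\right) = \left(\left(-12 - 1\right) + 0\right) - 72 = \left(-13 + 0\right) - 72 = -13 - 72 = -85$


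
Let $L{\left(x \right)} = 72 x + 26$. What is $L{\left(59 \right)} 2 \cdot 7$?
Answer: $59836$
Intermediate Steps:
$L{\left(x \right)} = 26 + 72 x$
$L{\left(59 \right)} 2 \cdot 7 = \left(26 + 72 \cdot 59\right) 2 \cdot 7 = \left(26 + 4248\right) 14 = 4274 \cdot 14 = 59836$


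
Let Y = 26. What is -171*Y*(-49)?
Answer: 217854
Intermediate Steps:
-171*Y*(-49) = -171*26*(-49) = -4446*(-49) = 217854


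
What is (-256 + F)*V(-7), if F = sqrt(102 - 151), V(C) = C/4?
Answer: 448 - 49*I/4 ≈ 448.0 - 12.25*I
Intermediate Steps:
V(C) = C/4 (V(C) = C*(1/4) = C/4)
F = 7*I (F = sqrt(-49) = 7*I ≈ 7.0*I)
(-256 + F)*V(-7) = (-256 + 7*I)*((1/4)*(-7)) = (-256 + 7*I)*(-7/4) = 448 - 49*I/4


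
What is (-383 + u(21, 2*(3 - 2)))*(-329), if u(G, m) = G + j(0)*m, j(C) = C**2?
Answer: 119098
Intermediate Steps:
u(G, m) = G (u(G, m) = G + 0**2*m = G + 0*m = G + 0 = G)
(-383 + u(21, 2*(3 - 2)))*(-329) = (-383 + 21)*(-329) = -362*(-329) = 119098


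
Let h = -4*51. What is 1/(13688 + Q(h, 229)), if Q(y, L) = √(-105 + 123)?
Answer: 6844/93680663 - 3*√2/187361326 ≈ 7.3034e-5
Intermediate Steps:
h = -204
Q(y, L) = 3*√2 (Q(y, L) = √18 = 3*√2)
1/(13688 + Q(h, 229)) = 1/(13688 + 3*√2)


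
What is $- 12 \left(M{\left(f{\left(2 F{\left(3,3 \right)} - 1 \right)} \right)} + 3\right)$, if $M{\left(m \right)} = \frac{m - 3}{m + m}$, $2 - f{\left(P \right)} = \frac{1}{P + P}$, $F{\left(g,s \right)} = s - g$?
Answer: $- \frac{174}{5} \approx -34.8$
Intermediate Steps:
$f{\left(P \right)} = 2 - \frac{1}{2 P}$ ($f{\left(P \right)} = 2 - \frac{1}{P + P} = 2 - \frac{1}{2 P}$)
$M{\left(m \right)} = \frac{-3 + m}{2 m}$
$- 12 \left(M{\left(f{\left(2 F{\left(3,3 \right)} - 1 \right)} \right)} + 3\right) = - 12 \left(\frac{-3 + \left(2 - \frac{1}{2 \left(2 \left(3 - 3\right) - 1\right)}\right)}{2 \left(2 - \frac{1}{2 \left(2 \left(3 - 3\right) - 1\right)}\right)} + 3\right) = - 12 \left(\frac{-3 + \left(2 - \frac{1}{2 \left(2 \cdot 0 - 1\right)}\right)}{2 \left(2 - \frac{1}{2 \left(2 \cdot 0 - 1\right)}\right)} + 3\right) = - 12 \left(\frac{-3 + \left(2 - \frac{1}{2 \left(0 - 1\right)}\right)}{2 \left(2 - \frac{1}{2 \left(0 - 1\right)}\right)} + 3\right) = - 12 \left(\frac{-3 + \left(2 - \frac{1}{2 \left(-1\right)}\right)}{2 \left(2 - \frac{1}{2 \left(-1\right)}\right)} + 3\right) = - 12 \left(\frac{-3 + \left(2 - - \frac{1}{2}\right)}{2 \left(2 - - \frac{1}{2}\right)} + 3\right) = - 12 \left(\frac{-3 + \left(2 + \frac{1}{2}\right)}{2 \left(2 + \frac{1}{2}\right)} + 3\right) = - 12 \left(\frac{-3 + \frac{5}{2}}{2 \cdot \frac{5}{2}} + 3\right) = - 12 \left(\frac{1}{2} \cdot \frac{2}{5} \left(- \frac{1}{2}\right) + 3\right) = - 12 \left(- \frac{1}{10} + 3\right) = \left(-12\right) \frac{29}{10} = - \frac{174}{5}$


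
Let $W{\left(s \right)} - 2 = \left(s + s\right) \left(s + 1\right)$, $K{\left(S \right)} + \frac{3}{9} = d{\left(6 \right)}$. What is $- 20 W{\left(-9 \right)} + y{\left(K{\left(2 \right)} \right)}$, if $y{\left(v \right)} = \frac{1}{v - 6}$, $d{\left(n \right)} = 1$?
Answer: $- \frac{46723}{16} \approx -2920.2$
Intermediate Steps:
$K{\left(S \right)} = \frac{2}{3}$ ($K{\left(S \right)} = - \frac{1}{3} + 1 = \frac{2}{3}$)
$W{\left(s \right)} = 2 + 2 s \left(1 + s\right)$ ($W{\left(s \right)} = 2 + \left(s + s\right) \left(s + 1\right) = 2 + 2 s \left(1 + s\right)$)
$y{\left(v \right)} = \frac{1}{-6 + v}$
$- 20 W{\left(-9 \right)} + y{\left(K{\left(2 \right)} \right)} = - 20 \left(2 + 2 \left(-9\right) + 2 \left(-9\right)^{2}\right) + \frac{1}{-6 + \frac{2}{3}} = - 20 \left(2 - 18 + 2 \cdot 81\right) + \frac{1}{- \frac{16}{3}} = - 20 \left(2 - 18 + 162\right) - \frac{3}{16} = \left(-20\right) 146 - \frac{3}{16} = -2920 - \frac{3}{16} = - \frac{46723}{16}$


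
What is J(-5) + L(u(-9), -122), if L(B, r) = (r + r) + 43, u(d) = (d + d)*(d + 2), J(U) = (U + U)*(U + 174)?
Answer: -1891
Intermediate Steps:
J(U) = 2*U*(174 + U) (J(U) = (2*U)*(174 + U) = 2*U*(174 + U))
u(d) = 2*d*(2 + d) (u(d) = (2*d)*(2 + d) = 2*d*(2 + d))
L(B, r) = 43 + 2*r (L(B, r) = 2*r + 43 = 43 + 2*r)
J(-5) + L(u(-9), -122) = 2*(-5)*(174 - 5) + (43 + 2*(-122)) = 2*(-5)*169 + (43 - 244) = -1690 - 201 = -1891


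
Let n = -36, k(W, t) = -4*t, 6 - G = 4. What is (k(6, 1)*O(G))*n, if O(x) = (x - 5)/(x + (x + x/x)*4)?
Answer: -216/7 ≈ -30.857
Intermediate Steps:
G = 2 (G = 6 - 1*4 = 6 - 4 = 2)
O(x) = (-5 + x)/(4 + 5*x) (O(x) = (-5 + x)/(x + (x + 1)*4) = (-5 + x)/(x + (1 + x)*4) = (-5 + x)/(x + (4 + 4*x)) = (-5 + x)/(4 + 5*x))
(k(6, 1)*O(G))*n = ((-4*1)*((-5 + 2)/(4 + 5*2)))*(-36) = -4*(-3)/(4 + 10)*(-36) = -4*(-3)/14*(-36) = -2*(-3)/7*(-36) = -4*(-3/14)*(-36) = (6/7)*(-36) = -216/7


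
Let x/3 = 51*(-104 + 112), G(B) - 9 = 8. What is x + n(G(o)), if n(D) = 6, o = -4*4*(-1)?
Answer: 1230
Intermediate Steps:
o = 16 (o = -16*(-1) = 16)
G(B) = 17 (G(B) = 9 + 8 = 17)
x = 1224 (x = 3*(51*(-104 + 112)) = 3*(51*8) = 3*408 = 1224)
x + n(G(o)) = 1224 + 6 = 1230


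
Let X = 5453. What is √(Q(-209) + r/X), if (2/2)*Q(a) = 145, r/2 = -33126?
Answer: √3950333149/5453 ≈ 11.526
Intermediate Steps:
r = -66252 (r = 2*(-33126) = -66252)
Q(a) = 145
√(Q(-209) + r/X) = √(145 - 66252/5453) = √(724433/5453) = √3950333149/5453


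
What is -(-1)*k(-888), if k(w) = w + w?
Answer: -1776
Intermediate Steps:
k(w) = 2*w
-(-1)*k(-888) = -(-1)*2*(-888) = -(-1)*(-1776) = -1*1776 = -1776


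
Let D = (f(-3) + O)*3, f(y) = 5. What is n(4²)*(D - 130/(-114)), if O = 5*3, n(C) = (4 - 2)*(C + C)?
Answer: 223040/57 ≈ 3913.0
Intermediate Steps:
n(C) = 4*C (n(C) = 2*(2*C) = 4*C)
O = 15
D = 60 (D = (5 + 15)*3 = 20*3 = 60)
n(4²)*(D - 130/(-114)) = (4*4²)*(60 - 130/(-114)) = (4*16)*(60 - 130*(-1/114)) = 64*(60 + 65/57) = 64*(3485/57) = 223040/57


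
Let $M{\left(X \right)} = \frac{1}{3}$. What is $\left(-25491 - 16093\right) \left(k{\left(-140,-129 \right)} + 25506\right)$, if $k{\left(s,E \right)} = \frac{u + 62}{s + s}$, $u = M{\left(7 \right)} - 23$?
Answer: $- \frac{111366744556}{105} \approx -1.0606 \cdot 10^{9}$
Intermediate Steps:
$M{\left(X \right)} = \frac{1}{3}$
$u = - \frac{68}{3}$ ($u = \frac{1}{3} - 23 = - \frac{68}{3} \approx -22.667$)
$k{\left(s,E \right)} = \frac{59}{3 s}$ ($k{\left(s,E \right)} = \frac{- \frac{68}{3} + 62}{s + s} = \frac{118}{3 \cdot 2 s} = \frac{118 \frac{1}{2 s}}{3} = \frac{59}{3 s}$)
$\left(-25491 - 16093\right) \left(k{\left(-140,-129 \right)} + 25506\right) = \left(-25491 - 16093\right) \left(\frac{59}{3 \left(-140\right)} + 25506\right) = - 41584 \left(\frac{59}{3} \left(- \frac{1}{140}\right) + 25506\right) = - 41584 \left(- \frac{59}{420} + 25506\right) = \left(-41584\right) \frac{10712461}{420} = - \frac{111366744556}{105}$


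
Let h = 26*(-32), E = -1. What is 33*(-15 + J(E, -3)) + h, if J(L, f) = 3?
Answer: -1228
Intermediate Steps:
h = -832
33*(-15 + J(E, -3)) + h = 33*(-15 + 3) - 832 = 33*(-12) - 832 = -396 - 832 = -1228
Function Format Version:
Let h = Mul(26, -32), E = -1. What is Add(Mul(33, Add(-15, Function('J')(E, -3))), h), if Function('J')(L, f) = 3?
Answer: -1228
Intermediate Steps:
h = -832
Add(Mul(33, Add(-15, Function('J')(E, -3))), h) = Add(Mul(33, Add(-15, 3)), -832) = Add(Mul(33, -12), -832) = Add(-396, -832) = -1228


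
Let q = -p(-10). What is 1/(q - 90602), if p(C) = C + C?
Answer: -1/90582 ≈ -1.1040e-5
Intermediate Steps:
p(C) = 2*C
q = 20 (q = -2*(-10) = -1*(-20) = 20)
1/(q - 90602) = 1/(20 - 90602) = 1/(-90582) = -1/90582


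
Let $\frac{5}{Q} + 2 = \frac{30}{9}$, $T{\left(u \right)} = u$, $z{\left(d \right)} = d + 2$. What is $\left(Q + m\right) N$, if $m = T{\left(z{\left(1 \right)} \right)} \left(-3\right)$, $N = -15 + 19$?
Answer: $-21$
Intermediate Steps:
$z{\left(d \right)} = 2 + d$
$N = 4$
$Q = \frac{15}{4}$ ($Q = \frac{5}{-2 + \frac{30}{9}} = \frac{5}{-2 + 30 \cdot \frac{1}{9}} = \frac{5}{-2 + \frac{10}{3}} = \frac{5}{\frac{4}{3}} = 5 \cdot \frac{3}{4} = \frac{15}{4} \approx 3.75$)
$m = -9$ ($m = \left(2 + 1\right) \left(-3\right) = 3 \left(-3\right) = -9$)
$\left(Q + m\right) N = \left(\frac{15}{4} - 9\right) 4 = \left(- \frac{21}{4}\right) 4 = -21$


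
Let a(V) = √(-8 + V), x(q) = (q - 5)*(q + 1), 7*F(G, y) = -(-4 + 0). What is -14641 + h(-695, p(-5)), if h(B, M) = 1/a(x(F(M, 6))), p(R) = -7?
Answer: -14641 - 7*I*√733/733 ≈ -14641.0 - 0.25855*I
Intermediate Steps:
F(G, y) = 4/7 (F(G, y) = (-(-4 + 0))/7 = (-1*(-4))/7 = (⅐)*4 = 4/7)
x(q) = (1 + q)*(-5 + q) (x(q) = (-5 + q)*(1 + q) = (1 + q)*(-5 + q))
h(B, M) = -7*I*√733/733 (h(B, M) = 1/(√(-8 + (-5 + (4/7)² - 4*4/7))) = 1/(√(-8 + (-5 + 16/49 - 16/7))) = 1/(√(-8 - 341/49)) = 1/(√(-733/49)) = 1/(I*√733/7) = -7*I*√733/733)
-14641 + h(-695, p(-5)) = -14641 - 7*I*√733/733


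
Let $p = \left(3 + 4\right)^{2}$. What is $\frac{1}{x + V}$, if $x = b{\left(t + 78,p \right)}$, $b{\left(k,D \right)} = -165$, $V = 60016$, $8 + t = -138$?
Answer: $\frac{1}{59851} \approx 1.6708 \cdot 10^{-5}$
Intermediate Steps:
$t = -146$ ($t = -8 - 138 = -146$)
$p = 49$ ($p = 7^{2} = 49$)
$x = -165$
$\frac{1}{x + V} = \frac{1}{-165 + 60016} = \frac{1}{59851}$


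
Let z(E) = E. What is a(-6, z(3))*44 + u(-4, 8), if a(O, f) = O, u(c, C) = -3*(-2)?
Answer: -258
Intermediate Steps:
u(c, C) = 6
a(-6, z(3))*44 + u(-4, 8) = -6*44 + 6 = -264 + 6 = -258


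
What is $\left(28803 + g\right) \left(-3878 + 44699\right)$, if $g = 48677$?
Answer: $3162811080$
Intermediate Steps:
$\left(28803 + g\right) \left(-3878 + 44699\right) = \left(28803 + 48677\right) \left(-3878 + 44699\right) = 77480 \cdot 40821 = 3162811080$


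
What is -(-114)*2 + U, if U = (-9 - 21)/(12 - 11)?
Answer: 198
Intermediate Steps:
U = -30 (U = -30/1 = -30*1 = -30)
-(-114)*2 + U = -(-114)*2 - 30 = -38*(-6) - 30 = 228 - 30 = 198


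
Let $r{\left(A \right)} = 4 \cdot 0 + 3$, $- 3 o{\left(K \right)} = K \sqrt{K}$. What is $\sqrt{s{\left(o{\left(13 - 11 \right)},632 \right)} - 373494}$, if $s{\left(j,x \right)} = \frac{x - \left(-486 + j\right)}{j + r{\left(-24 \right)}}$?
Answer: $\frac{\sqrt{-3358092 + 746990 \sqrt{2}}}{\sqrt{9 - 2 \sqrt{2}}} \approx 610.7 i$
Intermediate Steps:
$o{\left(K \right)} = - \frac{K^{\frac{3}{2}}}{3}$ ($o{\left(K \right)} = - \frac{K \sqrt{K}}{3} = - \frac{K^{\frac{3}{2}}}{3}$)
$r{\left(A \right)} = 3$ ($r{\left(A \right)} = 0 + 3 = 3$)
$s{\left(j,x \right)} = \frac{486 + x - j}{3 + j}$ ($s{\left(j,x \right)} = \frac{x - \left(-486 + j\right)}{j + 3} = \frac{486 + x - j}{3 + j}$)
$\sqrt{s{\left(o{\left(13 - 11 \right)},632 \right)} - 373494} = \sqrt{\frac{486 + 632 - - \frac{\left(13 - 11\right)^{\frac{3}{2}}}{3}}{3 - \frac{\left(13 - 11\right)^{\frac{3}{2}}}{3}} - 373494} = \sqrt{\frac{486 + 632 - - \frac{2^{\frac{3}{2}}}{3}}{3 - \frac{2^{\frac{3}{2}}}{3}} - 373494} = \sqrt{\frac{486 + 632 - - \frac{2 \sqrt{2}}{3}}{3 - \frac{2 \sqrt{2}}{3}} - 373494} = \sqrt{\frac{486 + 632 + \frac{2 \sqrt{2}}{3}}{3 - \frac{2 \sqrt{2}}{3}} - 373494} = \sqrt{\frac{1118 + \frac{2 \sqrt{2}}{3}}{3 - \frac{2 \sqrt{2}}{3}} - 373494} = \sqrt{-373494 + \frac{1118 + \frac{2 \sqrt{2}}{3}}{3 - \frac{2 \sqrt{2}}{3}}}$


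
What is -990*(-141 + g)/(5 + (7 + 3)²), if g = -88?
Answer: 15114/7 ≈ 2159.1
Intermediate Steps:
-990*(-141 + g)/(5 + (7 + 3)²) = -990*(-141 - 88)/(5 + (7 + 3)²) = -(-226710)/(5 + 10²) = -(-226710)/(5 + 100) = -(-226710)/105 = -990*(-229/105) = 15114/7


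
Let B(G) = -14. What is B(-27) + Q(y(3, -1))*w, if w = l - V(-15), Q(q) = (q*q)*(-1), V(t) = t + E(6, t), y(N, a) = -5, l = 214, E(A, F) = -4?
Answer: -5839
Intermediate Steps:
V(t) = -4 + t (V(t) = t - 4 = -4 + t)
Q(q) = -q**2 (Q(q) = q**2*(-1) = -q**2)
w = 233 (w = 214 - (-4 - 15) = 214 - 1*(-19) = 214 + 19 = 233)
B(-27) + Q(y(3, -1))*w = -14 - 1*(-5)**2*233 = -14 - 1*25*233 = -14 - 25*233 = -14 - 5825 = -5839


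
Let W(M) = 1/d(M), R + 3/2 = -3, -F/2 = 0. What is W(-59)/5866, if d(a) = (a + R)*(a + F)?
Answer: 1/21976969 ≈ 4.5502e-8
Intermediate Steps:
F = 0 (F = -2*0 = 0)
R = -9/2 (R = -3/2 - 3 = -9/2 ≈ -4.5000)
d(a) = a*(-9/2 + a) (d(a) = (a - 9/2)*(a + 0) = (-9/2 + a)*a = a*(-9/2 + a))
W(M) = 2/(M*(-9 + 2*M)) (W(M) = 1/(M*(-9 + 2*M)/2) = 2/(M*(-9 + 2*M)))
W(-59)/5866 = (2/(-59*(-9 + 2*(-59))))/5866 = (2*(-1/59)/(-9 - 118))*(1/5866) = (2*(-1/59)/(-127))*(1/5866) = (2*(-1/59)*(-1/127))*(1/5866) = (2/7493)*(1/5866) = 1/21976969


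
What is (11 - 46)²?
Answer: 1225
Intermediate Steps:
(11 - 46)² = (-35)² = 1225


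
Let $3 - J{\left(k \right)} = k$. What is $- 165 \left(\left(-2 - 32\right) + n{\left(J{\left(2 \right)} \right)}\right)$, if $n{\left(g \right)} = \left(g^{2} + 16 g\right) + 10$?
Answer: $1155$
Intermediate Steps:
$J{\left(k \right)} = 3 - k$
$n{\left(g \right)} = 10 + g^{2} + 16 g$
$- 165 \left(\left(-2 - 32\right) + n{\left(J{\left(2 \right)} \right)}\right) = - 165 \left(\left(-2 - 32\right) + \left(10 + \left(3 - 2\right)^{2} + 16 \left(3 - 2\right)\right)\right) = - 165 \left(-34 + \left(10 + 1^{2} + 16 \cdot 1\right)\right) = - 165 \left(-34 + \left(10 + 1 + 16\right)\right) = - 165 \left(-34 + 27\right) = - 165 \left(-7\right) = \left(-1\right) \left(-1155\right) = 1155$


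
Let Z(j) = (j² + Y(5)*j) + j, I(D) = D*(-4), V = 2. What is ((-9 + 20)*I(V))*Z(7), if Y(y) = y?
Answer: -8008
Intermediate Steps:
I(D) = -4*D
Z(j) = j² + 6*j (Z(j) = (j² + 5*j) + j = j² + 6*j)
((-9 + 20)*I(V))*Z(7) = ((-9 + 20)*(-4*2))*(7*(6 + 7)) = (11*(-8))*(7*13) = -88*91 = -8008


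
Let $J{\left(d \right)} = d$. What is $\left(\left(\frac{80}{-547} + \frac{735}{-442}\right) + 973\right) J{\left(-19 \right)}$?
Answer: $- \frac{4461365243}{241774} \approx -18453.0$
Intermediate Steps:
$\left(\left(\frac{80}{-547} + \frac{735}{-442}\right) + 973\right) J{\left(-19 \right)} = \left(\left(\frac{80}{-547} + \frac{735}{-442}\right) + 973\right) \left(-19\right) = \left(\left(80 \left(- \frac{1}{547}\right) + 735 \left(- \frac{1}{442}\right)\right) + 973\right) \left(-19\right) = \left(\left(- \frac{80}{547} - \frac{735}{442}\right) + 973\right) \left(-19\right) = \left(- \frac{437405}{241774} + 973\right) \left(-19\right) = \frac{234808697}{241774} \left(-19\right) = - \frac{4461365243}{241774}$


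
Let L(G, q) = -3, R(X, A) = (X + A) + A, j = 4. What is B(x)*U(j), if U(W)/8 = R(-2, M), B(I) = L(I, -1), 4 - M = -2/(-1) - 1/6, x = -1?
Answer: -56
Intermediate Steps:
M = 13/6 (M = 4 - (-2/(-1) - 1/6) = 4 - (-2*(-1) - 1*1/6) = 4 - (2 - 1/6) = 4 - 1*11/6 = 4 - 11/6 = 13/6 ≈ 2.1667)
R(X, A) = X + 2*A (R(X, A) = (A + X) + A = X + 2*A)
B(I) = -3
U(W) = 56/3 (U(W) = 8*(-2 + 2*(13/6)) = 8*(-2 + 13/3) = 8*(7/3) = 56/3)
B(x)*U(j) = -3*56/3 = -56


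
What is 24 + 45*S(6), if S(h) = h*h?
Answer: 1644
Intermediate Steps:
S(h) = h²
24 + 45*S(6) = 24 + 45*6² = 24 + 45*36 = 24 + 1620 = 1644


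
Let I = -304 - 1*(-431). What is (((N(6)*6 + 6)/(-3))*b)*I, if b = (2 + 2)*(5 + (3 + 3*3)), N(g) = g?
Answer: -120904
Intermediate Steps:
I = 127 (I = -304 + 431 = 127)
b = 68 (b = 4*(5 + (3 + 9)) = 4*(5 + 12) = 4*17 = 68)
(((N(6)*6 + 6)/(-3))*b)*I = (((6*6 + 6)/(-3))*68)*127 = (((36 + 6)*(-⅓))*68)*127 = ((42*(-⅓))*68)*127 = -14*68*127 = -952*127 = -120904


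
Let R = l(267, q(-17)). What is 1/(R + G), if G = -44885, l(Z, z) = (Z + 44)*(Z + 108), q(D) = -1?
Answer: 1/71740 ≈ 1.3939e-5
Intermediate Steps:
l(Z, z) = (44 + Z)*(108 + Z)
R = 116625 (R = 4752 + 267² + 152*267 = 4752 + 71289 + 40584 = 116625)
1/(R + G) = 1/(116625 - 44885) = 1/71740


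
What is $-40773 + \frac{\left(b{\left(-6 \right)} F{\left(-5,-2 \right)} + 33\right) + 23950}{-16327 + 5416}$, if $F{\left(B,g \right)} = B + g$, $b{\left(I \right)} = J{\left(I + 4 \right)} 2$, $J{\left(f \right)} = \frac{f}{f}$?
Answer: $- \frac{444898172}{10911} \approx -40775.0$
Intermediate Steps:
$J{\left(f \right)} = 1$
$b{\left(I \right)} = 2$ ($b{\left(I \right)} = 1 \cdot 2 = 2$)
$-40773 + \frac{\left(b{\left(-6 \right)} F{\left(-5,-2 \right)} + 33\right) + 23950}{-16327 + 5416} = -40773 + \frac{\left(2 \left(-5 - 2\right) + 33\right) + 23950}{-16327 + 5416} = -40773 + \frac{\left(2 \left(-7\right) + 33\right) + 23950}{-10911} = -40773 + \left(\left(-14 + 33\right) + 23950\right) \left(- \frac{1}{10911}\right) = -40773 + \left(19 + 23950\right) \left(- \frac{1}{10911}\right) = -40773 + 23969 \left(- \frac{1}{10911}\right) = -40773 - \frac{23969}{10911} = - \frac{444898172}{10911}$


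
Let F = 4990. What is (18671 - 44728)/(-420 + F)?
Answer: -26057/4570 ≈ -5.7018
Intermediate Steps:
(18671 - 44728)/(-420 + F) = (18671 - 44728)/(-420 + 4990) = -26057/4570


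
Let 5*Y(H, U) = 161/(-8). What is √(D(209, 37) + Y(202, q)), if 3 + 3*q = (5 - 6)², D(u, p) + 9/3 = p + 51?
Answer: √32390/20 ≈ 8.9986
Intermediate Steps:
D(u, p) = 48 + p (D(u, p) = -3 + (p + 51) = -3 + (51 + p) = 48 + p)
q = -⅔ (q = -1 + (5 - 6)²/3 = -1 + (⅓)*(-1)² = -1 + (⅓)*1 = -1 + ⅓ = -⅔ ≈ -0.66667)
Y(H, U) = -161/40 (Y(H, U) = (161/(-8))/5 = (161*(-⅛))/5 = (⅕)*(-161/8) = -161/40)
√(D(209, 37) + Y(202, q)) = √((48 + 37) - 161/40) = √(85 - 161/40) = √(3239/40) = √32390/20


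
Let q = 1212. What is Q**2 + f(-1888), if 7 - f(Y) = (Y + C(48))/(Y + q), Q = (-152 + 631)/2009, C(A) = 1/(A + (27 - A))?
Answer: 314114381041/73666550412 ≈ 4.2640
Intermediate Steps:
C(A) = 1/27
Q = 479/2009 (Q = 479*(1/2009) = 479/2009 ≈ 0.23843)
f(Y) = 7 - (1/27 + Y)/(1212 + Y) (f(Y) = 7 - (Y + 1/27)/(Y + 1212) = 7 - (1/27 + Y)/(1212 + Y))
Q**2 + f(-1888) = (479/2009)**2 + (229067 + 162*(-1888))/(27*(1212 - 1888)) = 229441/4036081 + (1/27)*(229067 - 305856)/(-676) = 229441/4036081 + (1/27)*(-1/676)*(-76789) = 229441/4036081 + 76789/18252 = 314114381041/73666550412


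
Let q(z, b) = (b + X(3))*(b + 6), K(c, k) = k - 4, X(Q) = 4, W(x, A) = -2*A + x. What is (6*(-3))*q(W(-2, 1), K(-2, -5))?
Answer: -270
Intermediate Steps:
W(x, A) = x - 2*A
K(c, k) = -4 + k
q(z, b) = (4 + b)*(6 + b) (q(z, b) = (b + 4)*(b + 6) = (4 + b)*(6 + b))
(6*(-3))*q(W(-2, 1), K(-2, -5)) = (6*(-3))*(24 + (-4 - 5)² + 10*(-4 - 5)) = -18*(24 + (-9)² + 10*(-9)) = -18*(24 + 81 - 90) = -18*15 = -270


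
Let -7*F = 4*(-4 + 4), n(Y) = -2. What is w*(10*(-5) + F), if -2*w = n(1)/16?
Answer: -25/8 ≈ -3.1250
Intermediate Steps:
F = 0 (F = -4*(-4 + 4)/7 = -4*0/7 = -⅐*0 = 0)
w = 1/16 (w = -(-1)/16 = -½*(-⅛) = 1/16 ≈ 0.062500)
w*(10*(-5) + F) = (10*(-5) + 0)/16 = (-50 + 0)/16 = (1/16)*(-50) = -25/8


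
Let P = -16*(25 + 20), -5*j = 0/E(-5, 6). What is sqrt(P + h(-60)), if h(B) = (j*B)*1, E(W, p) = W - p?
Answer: 12*I*sqrt(5) ≈ 26.833*I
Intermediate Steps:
j = 0 (j = -0/(-5 - 1*6) = -0/(-5 - 6) = -0/(-11) = -0*(-1)/11 = -1/5*0 = 0)
P = -720 (P = -16*45 = -720)
h(B) = 0 (h(B) = (0*B)*1 = 0*1 = 0)
sqrt(P + h(-60)) = sqrt(-720 + 0) = sqrt(-720) = 12*I*sqrt(5)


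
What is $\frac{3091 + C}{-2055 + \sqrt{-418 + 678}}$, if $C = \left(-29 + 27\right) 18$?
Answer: $- \frac{1255605}{844553} - \frac{1222 \sqrt{65}}{844553} \approx -1.4984$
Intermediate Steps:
$C = -36$ ($C = \left(-2\right) 18 = -36$)
$\frac{3091 + C}{-2055 + \sqrt{-418 + 678}} = \frac{3091 - 36}{-2055 + \sqrt{-418 + 678}} = \frac{3055}{-2055 + \sqrt{260}} = \frac{3055}{-2055 + 2 \sqrt{65}}$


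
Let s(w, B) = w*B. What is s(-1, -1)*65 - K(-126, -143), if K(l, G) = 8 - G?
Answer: -86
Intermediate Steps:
s(w, B) = B*w
s(-1, -1)*65 - K(-126, -143) = -1*(-1)*65 - (8 - 1*(-143)) = 1*65 - (8 + 143) = 65 - 1*151 = 65 - 151 = -86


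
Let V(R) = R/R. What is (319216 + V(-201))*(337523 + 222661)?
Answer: 178820255928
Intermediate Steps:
V(R) = 1
(319216 + V(-201))*(337523 + 222661) = (319216 + 1)*(337523 + 222661) = 319217*560184 = 178820255928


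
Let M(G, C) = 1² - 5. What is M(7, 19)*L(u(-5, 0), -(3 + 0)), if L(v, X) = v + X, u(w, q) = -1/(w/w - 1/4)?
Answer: 52/3 ≈ 17.333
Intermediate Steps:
M(G, C) = -4 (M(G, C) = 1 - 5 = -4)
u(w, q) = -4/3 (u(w, q) = -1/(1 - 1*¼) = -1/(1 - ¼) = -1/¾ = -1*4/3 = -4/3)
L(v, X) = X + v
M(7, 19)*L(u(-5, 0), -(3 + 0)) = -4*(-(3 + 0) - 4/3) = -4*(-1*3 - 4/3) = -4*(-3 - 4/3) = -4*(-13/3) = 52/3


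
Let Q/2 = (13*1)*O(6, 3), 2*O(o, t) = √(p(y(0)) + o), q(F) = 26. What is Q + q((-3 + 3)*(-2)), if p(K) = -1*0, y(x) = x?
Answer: 26 + 13*√6 ≈ 57.843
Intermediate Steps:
p(K) = 0
O(o, t) = √o/2 (O(o, t) = √(0 + o)/2 = √o/2)
Q = 13*√6 (Q = 2*((13*1)*(√6/2)) = 2*(13*(√6/2)) = 2*(13*√6/2) = 13*√6 ≈ 31.843)
Q + q((-3 + 3)*(-2)) = 13*√6 + 26 = 26 + 13*√6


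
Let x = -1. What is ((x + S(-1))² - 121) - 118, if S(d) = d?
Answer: -235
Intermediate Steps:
((x + S(-1))² - 121) - 118 = ((-1 - 1)² - 121) - 118 = ((-2)² - 121) - 118 = (4 - 121) - 118 = -117 - 118 = -235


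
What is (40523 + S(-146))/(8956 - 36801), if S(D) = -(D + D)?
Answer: -8163/5569 ≈ -1.4658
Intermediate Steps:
S(D) = -2*D
(40523 + S(-146))/(8956 - 36801) = (40523 - 2*(-146))/(8956 - 36801) = (40523 + 292)/(-27845) = 40815*(-1/27845) = -8163/5569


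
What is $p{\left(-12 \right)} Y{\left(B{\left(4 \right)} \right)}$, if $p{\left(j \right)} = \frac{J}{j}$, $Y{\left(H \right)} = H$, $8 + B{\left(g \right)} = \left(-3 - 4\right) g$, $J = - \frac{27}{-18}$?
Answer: $\frac{9}{2} \approx 4.5$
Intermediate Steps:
$J = \frac{3}{2}$ ($J = \left(-27\right) \left(- \frac{1}{18}\right) = \frac{3}{2} \approx 1.5$)
$B{\left(g \right)} = -8 - 7 g$ ($B{\left(g \right)} = -8 + \left(-3 - 4\right) g = -8 - 7 g$)
$p{\left(j \right)} = \frac{3}{2 j}$
$p{\left(-12 \right)} Y{\left(B{\left(4 \right)} \right)} = \frac{3}{2 \left(-12\right)} \left(-8 - 28\right) = \frac{3}{2} \left(- \frac{1}{12}\right) \left(-8 - 28\right) = \left(- \frac{1}{8}\right) \left(-36\right) = \frac{9}{2}$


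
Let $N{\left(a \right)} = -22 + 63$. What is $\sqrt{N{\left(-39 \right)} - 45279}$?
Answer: $i \sqrt{45238} \approx 212.69 i$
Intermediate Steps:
$N{\left(a \right)} = 41$
$\sqrt{N{\left(-39 \right)} - 45279} = \sqrt{41 - 45279} = \sqrt{-45238} = i \sqrt{45238}$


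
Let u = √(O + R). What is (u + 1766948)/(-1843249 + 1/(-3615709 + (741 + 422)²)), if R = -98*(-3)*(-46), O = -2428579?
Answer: -3998850696720/4171530541861 - 2263140*I*√2442103/4171530541861 ≈ -0.9586 - 0.00084781*I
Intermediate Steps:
R = -13524 (R = 294*(-46) = -13524)
u = I*√2442103 (u = √(-2428579 - 13524) = √(-2442103) = I*√2442103 ≈ 1562.7*I)
(u + 1766948)/(-1843249 + 1/(-3615709 + (741 + 422)²)) = (I*√2442103 + 1766948)/(-1843249 + 1/(-3615709 + (741 + 422)²)) = (1766948 + I*√2442103)/(-1843249 + 1/(-3615709 + 1163²)) = (1766948 + I*√2442103)/(-1843249 + 1/(-3615709 + 1352569)) = (1766948 + I*√2442103)/(-1843249 + 1/(-2263140)) = (1766948 + I*√2442103)/(-1843249 - 1/2263140) = (1766948 + I*√2442103)/(-4171530541861/2263140) = (1766948 + I*√2442103)*(-2263140/4171530541861) = -3998850696720/4171530541861 - 2263140*I*√2442103/4171530541861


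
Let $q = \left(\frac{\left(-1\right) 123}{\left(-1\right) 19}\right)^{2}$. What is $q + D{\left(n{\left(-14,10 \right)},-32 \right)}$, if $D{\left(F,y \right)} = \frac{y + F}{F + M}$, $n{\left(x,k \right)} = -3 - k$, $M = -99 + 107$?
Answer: $\frac{18378}{361} \approx 50.909$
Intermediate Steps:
$M = 8$
$D{\left(F,y \right)} = \frac{F + y}{8 + F}$ ($D{\left(F,y \right)} = \frac{y + F}{F + 8} = \frac{F + y}{8 + F}$)
$q = \frac{15129}{361}$ ($q = \left(- \frac{123}{-19}\right)^{2} = \left(\left(-123\right) \left(- \frac{1}{19}\right)\right)^{2} = \left(\frac{123}{19}\right)^{2} = \frac{15129}{361} \approx 41.909$)
$q + D{\left(n{\left(-14,10 \right)},-32 \right)} = \frac{15129}{361} + \frac{\left(-3 - 10\right) - 32}{8 - 13} = \frac{15129}{361} + \frac{-13 - 32}{8 - 13} = \frac{15129}{361} + \frac{1}{-5} \left(-45\right) = \frac{15129}{361} - -9 = \frac{15129}{361} + 9 = \frac{18378}{361}$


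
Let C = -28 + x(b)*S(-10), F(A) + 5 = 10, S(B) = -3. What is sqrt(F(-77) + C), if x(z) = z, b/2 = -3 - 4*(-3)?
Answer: I*sqrt(77) ≈ 8.775*I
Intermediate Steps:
b = 18 (b = 2*(-3 - 4*(-3)) = 2*(-3 + 12) = 2*9 = 18)
F(A) = 5 (F(A) = -5 + 10 = 5)
C = -82 (C = -28 + 18*(-3) = -28 - 54 = -82)
sqrt(F(-77) + C) = sqrt(5 - 82) = sqrt(-77) = I*sqrt(77)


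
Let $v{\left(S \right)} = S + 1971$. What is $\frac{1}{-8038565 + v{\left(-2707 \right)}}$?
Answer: $- \frac{1}{8039301} \approx -1.2439 \cdot 10^{-7}$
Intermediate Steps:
$v{\left(S \right)} = 1971 + S$
$\frac{1}{-8038565 + v{\left(-2707 \right)}} = \frac{1}{-8038565 + \left(1971 - 2707\right)} = \frac{1}{-8038565 - 736} = \frac{1}{-8039301} = - \frac{1}{8039301}$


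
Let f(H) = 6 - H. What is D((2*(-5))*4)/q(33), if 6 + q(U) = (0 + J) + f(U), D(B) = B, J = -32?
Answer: 8/13 ≈ 0.61539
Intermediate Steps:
q(U) = -32 - U (q(U) = -6 + ((0 - 32) + (6 - U)) = -6 + (-32 + (6 - U)) = -6 + (-26 - U) = -32 - U)
D((2*(-5))*4)/q(33) = ((2*(-5))*4)/(-32 - 1*33) = (-10*4)/(-32 - 33) = -40/(-65) = -40*(-1/65) = 8/13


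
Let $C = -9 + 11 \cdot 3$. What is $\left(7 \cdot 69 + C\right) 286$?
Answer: $145002$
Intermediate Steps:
$C = 24$ ($C = -9 + 33 = 24$)
$\left(7 \cdot 69 + C\right) 286 = \left(7 \cdot 69 + 24\right) 286 = \left(483 + 24\right) 286 = 507 \cdot 286 = 145002$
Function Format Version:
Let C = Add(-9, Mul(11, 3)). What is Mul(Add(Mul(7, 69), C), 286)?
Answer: 145002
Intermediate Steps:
C = 24 (C = Add(-9, 33) = 24)
Mul(Add(Mul(7, 69), C), 286) = Mul(Add(Mul(7, 69), 24), 286) = Mul(Add(483, 24), 286) = Mul(507, 286) = 145002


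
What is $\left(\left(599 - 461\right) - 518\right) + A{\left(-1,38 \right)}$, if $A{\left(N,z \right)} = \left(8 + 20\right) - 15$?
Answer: $-367$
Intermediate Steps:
$A{\left(N,z \right)} = 13$ ($A{\left(N,z \right)} = 28 - 15 = 13$)
$\left(\left(599 - 461\right) - 518\right) + A{\left(-1,38 \right)} = \left(\left(599 - 461\right) - 518\right) + 13 = \left(138 - 518\right) + 13 = -380 + 13 = -367$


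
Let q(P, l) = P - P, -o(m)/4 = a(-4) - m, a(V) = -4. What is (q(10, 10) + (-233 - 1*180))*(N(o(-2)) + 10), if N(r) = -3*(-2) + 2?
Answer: -7434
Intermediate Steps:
o(m) = 16 + 4*m (o(m) = -4*(-4 - m) = 16 + 4*m)
q(P, l) = 0
N(r) = 8 (N(r) = 6 + 2 = 8)
(q(10, 10) + (-233 - 1*180))*(N(o(-2)) + 10) = (0 + (-233 - 1*180))*(8 + 10) = (0 + (-233 - 180))*18 = (0 - 413)*18 = -413*18 = -7434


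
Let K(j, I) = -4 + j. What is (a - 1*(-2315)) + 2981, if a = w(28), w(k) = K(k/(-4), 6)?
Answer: 5285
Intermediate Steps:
w(k) = -4 - k/4 (w(k) = -4 + k/(-4) = -4 + k*(-¼) = -4 - k/4)
a = -11 (a = -4 - ¼*28 = -4 - 7 = -11)
(a - 1*(-2315)) + 2981 = (-11 - 1*(-2315)) + 2981 = (-11 + 2315) + 2981 = 2304 + 2981 = 5285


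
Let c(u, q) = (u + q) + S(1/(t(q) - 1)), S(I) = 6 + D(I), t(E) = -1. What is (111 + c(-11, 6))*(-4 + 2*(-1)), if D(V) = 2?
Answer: -684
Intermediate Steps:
S(I) = 8 (S(I) = 6 + 2 = 8)
c(u, q) = 8 + q + u (c(u, q) = (u + q) + 8 = (q + u) + 8 = 8 + q + u)
(111 + c(-11, 6))*(-4 + 2*(-1)) = (111 + (8 + 6 - 11))*(-4 + 2*(-1)) = (111 + 3)*(-4 - 2) = 114*(-6) = -684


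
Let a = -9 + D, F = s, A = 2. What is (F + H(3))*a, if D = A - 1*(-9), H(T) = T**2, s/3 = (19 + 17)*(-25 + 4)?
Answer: -4518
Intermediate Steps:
s = -2268 (s = 3*((19 + 17)*(-25 + 4)) = 3*(36*(-21)) = 3*(-756) = -2268)
D = 11 (D = 2 - 1*(-9) = 2 + 9 = 11)
F = -2268
a = 2 (a = -9 + 11 = 2)
(F + H(3))*a = (-2268 + 3**2)*2 = (-2268 + 9)*2 = -2259*2 = -4518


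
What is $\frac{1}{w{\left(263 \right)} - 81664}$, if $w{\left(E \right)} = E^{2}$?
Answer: $- \frac{1}{12495} \approx -8.0032 \cdot 10^{-5}$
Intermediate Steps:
$\frac{1}{w{\left(263 \right)} - 81664} = \frac{1}{263^{2} - 81664} = \frac{1}{69169 - 81664} = \frac{1}{-12495} = - \frac{1}{12495}$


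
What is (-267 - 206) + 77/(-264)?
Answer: -11359/24 ≈ -473.29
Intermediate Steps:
(-267 - 206) + 77/(-264) = -473 + 77*(-1/264) = -473 - 7/24 = -11359/24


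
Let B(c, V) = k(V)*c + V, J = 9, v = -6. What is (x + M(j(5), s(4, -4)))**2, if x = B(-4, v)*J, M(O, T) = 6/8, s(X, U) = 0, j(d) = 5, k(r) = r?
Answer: 423801/16 ≈ 26488.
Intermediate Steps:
B(c, V) = V + V*c (B(c, V) = V*c + V = V + V*c)
M(O, T) = 3/4 (M(O, T) = 6*(1/8) = 3/4)
x = 162 (x = -6*(1 - 4)*9 = -6*(-3)*9 = 18*9 = 162)
(x + M(j(5), s(4, -4)))**2 = (162 + 3/4)**2 = (651/4)**2 = 423801/16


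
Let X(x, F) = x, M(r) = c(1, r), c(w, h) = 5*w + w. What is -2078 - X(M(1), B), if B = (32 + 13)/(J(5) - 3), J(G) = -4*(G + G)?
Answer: -2084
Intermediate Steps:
c(w, h) = 6*w
M(r) = 6 (M(r) = 6*1 = 6)
J(G) = -8*G
B = -45/43 (B = (32 + 13)/(-8*5 - 3) = 45/(-40 - 3) = 45/(-43) = 45*(-1/43) = -45/43 ≈ -1.0465)
-2078 - X(M(1), B) = -2078 - 1*6 = -2078 - 6 = -2084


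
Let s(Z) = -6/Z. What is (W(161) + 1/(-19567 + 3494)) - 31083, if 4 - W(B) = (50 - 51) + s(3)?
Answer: -499484549/16073 ≈ -31076.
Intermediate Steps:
W(B) = 7 (W(B) = 4 - ((50 - 51) - 6/3) = 4 - (-1 - 6*⅓) = 4 - (-1 - 2) = 4 - 1*(-3) = 4 + 3 = 7)
(W(161) + 1/(-19567 + 3494)) - 31083 = (7 + 1/(-19567 + 3494)) - 31083 = (7 + 1/(-16073)) - 31083 = (7 - 1/16073) - 31083 = 112510/16073 - 31083 = -499484549/16073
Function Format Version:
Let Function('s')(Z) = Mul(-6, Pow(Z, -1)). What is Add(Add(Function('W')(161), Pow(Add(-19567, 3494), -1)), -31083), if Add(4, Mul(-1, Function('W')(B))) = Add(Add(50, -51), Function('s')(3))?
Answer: Rational(-499484549, 16073) ≈ -31076.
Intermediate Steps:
Function('W')(B) = 7 (Function('W')(B) = Add(4, Mul(-1, Add(Add(50, -51), Mul(-6, Pow(3, -1))))) = Add(4, Mul(-1, Add(-1, Mul(-6, Rational(1, 3))))) = Add(4, Mul(-1, Add(-1, -2))) = Add(4, Mul(-1, -3)) = Add(4, 3) = 7)
Add(Add(Function('W')(161), Pow(Add(-19567, 3494), -1)), -31083) = Add(Add(7, Pow(Add(-19567, 3494), -1)), -31083) = Add(Add(7, Pow(-16073, -1)), -31083) = Add(Add(7, Rational(-1, 16073)), -31083) = Add(Rational(112510, 16073), -31083) = Rational(-499484549, 16073)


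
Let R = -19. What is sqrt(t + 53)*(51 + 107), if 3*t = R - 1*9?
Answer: 158*sqrt(393)/3 ≈ 1044.1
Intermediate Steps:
t = -28/3 (t = (-19 - 1*9)/3 = (-19 - 9)/3 = (1/3)*(-28) = -28/3 ≈ -9.3333)
sqrt(t + 53)*(51 + 107) = sqrt(-28/3 + 53)*(51 + 107) = sqrt(131/3)*158 = (sqrt(393)/3)*158 = 158*sqrt(393)/3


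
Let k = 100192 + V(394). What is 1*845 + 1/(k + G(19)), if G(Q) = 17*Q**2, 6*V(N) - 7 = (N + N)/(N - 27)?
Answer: 65949381959/78046605 ≈ 845.00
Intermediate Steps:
V(N) = 7/6 + N/(3*(-27 + N)) (V(N) = 7/6 + ((N + N)/(N - 27))/6 = 7/6 + ((2*N)/(-27 + N))/6 = 7/6 + (2*N/(-27 + N))/6 = 7/6 + N/(3*(-27 + N)))
k = 73542047/734 (k = 100192 + 3*(-21 + 394)/(2*(-27 + 394)) = 100192 + (3/2)*373/367 = 100192 + (3/2)*(1/367)*373 = 100192 + 1119/734 = 73542047/734 ≈ 1.0019e+5)
1*845 + 1/(k + G(19)) = 1*845 + 1/(73542047/734 + 17*19**2) = 845 + 1/(73542047/734 + 17*361) = 845 + 1/(73542047/734 + 6137) = 845 + 1/(78046605/734) = 845 + 734/78046605 = 65949381959/78046605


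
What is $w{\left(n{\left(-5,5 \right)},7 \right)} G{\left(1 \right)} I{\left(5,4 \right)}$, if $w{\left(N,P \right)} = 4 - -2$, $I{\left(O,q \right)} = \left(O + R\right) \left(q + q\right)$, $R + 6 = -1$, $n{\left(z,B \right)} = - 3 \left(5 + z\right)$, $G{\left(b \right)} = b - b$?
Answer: $0$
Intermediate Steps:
$G{\left(b \right)} = 0$
$n{\left(z,B \right)} = -15 - 3 z$
$R = -7$ ($R = -6 - 1 = -7$)
$I{\left(O,q \right)} = 2 q \left(-7 + O\right)$ ($I{\left(O,q \right)} = \left(O - 7\right) \left(q + q\right) = \left(-7 + O\right) 2 q = 2 q \left(-7 + O\right)$)
$w{\left(N,P \right)} = 6$ ($w{\left(N,P \right)} = 4 + 2 = 6$)
$w{\left(n{\left(-5,5 \right)},7 \right)} G{\left(1 \right)} I{\left(5,4 \right)} = 6 \cdot 0 \cdot 2 \cdot 4 \left(-7 + 5\right) = 0 \cdot 2 \cdot 4 \left(-2\right) = 0 \left(-16\right) = 0$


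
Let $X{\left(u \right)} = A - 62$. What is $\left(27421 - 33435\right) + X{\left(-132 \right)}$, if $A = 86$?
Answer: $-5990$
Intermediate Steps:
$X{\left(u \right)} = 24$ ($X{\left(u \right)} = 86 - 62 = 24$)
$\left(27421 - 33435\right) + X{\left(-132 \right)} = \left(27421 - 33435\right) + 24 = -6014 + 24 = -5990$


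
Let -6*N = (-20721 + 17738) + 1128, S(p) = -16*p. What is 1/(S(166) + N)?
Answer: -6/14081 ≈ -0.00042611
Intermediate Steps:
N = 1855/6 (N = -((-20721 + 17738) + 1128)/6 = -(-2983 + 1128)/6 = -⅙*(-1855) = 1855/6 ≈ 309.17)
1/(S(166) + N) = 1/(-16*166 + 1855/6) = 1/(-2656 + 1855/6) = 1/(-14081/6) = -6/14081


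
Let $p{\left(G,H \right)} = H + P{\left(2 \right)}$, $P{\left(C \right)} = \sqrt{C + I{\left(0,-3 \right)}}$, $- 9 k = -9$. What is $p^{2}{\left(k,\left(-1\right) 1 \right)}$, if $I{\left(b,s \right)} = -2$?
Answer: $1$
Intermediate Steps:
$k = 1$ ($k = \left(- \frac{1}{9}\right) \left(-9\right) = 1$)
$P{\left(C \right)} = \sqrt{-2 + C}$ ($P{\left(C \right)} = \sqrt{C - 2} = \sqrt{-2 + C}$)
$p{\left(G,H \right)} = H$ ($p{\left(G,H \right)} = H + \sqrt{-2 + 2} = H + \sqrt{0} = H + 0 = H$)
$p^{2}{\left(k,\left(-1\right) 1 \right)} = \left(\left(-1\right) 1\right)^{2} = \left(-1\right)^{2} = 1$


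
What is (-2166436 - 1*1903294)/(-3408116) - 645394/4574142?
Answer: 4103986325989/3897301634118 ≈ 1.0530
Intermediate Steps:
(-2166436 - 1*1903294)/(-3408116) - 645394/4574142 = (-2166436 - 1903294)*(-1/3408116) - 645394*1/4574142 = -4069730*(-1/3408116) - 322697/2287071 = 2034865/1704058 - 322697/2287071 = 4103986325989/3897301634118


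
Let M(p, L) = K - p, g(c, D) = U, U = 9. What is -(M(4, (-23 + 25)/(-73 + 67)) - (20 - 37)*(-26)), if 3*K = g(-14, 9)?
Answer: 443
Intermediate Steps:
g(c, D) = 9
K = 3 (K = (⅓)*9 = 3)
M(p, L) = 3 - p
-(M(4, (-23 + 25)/(-73 + 67)) - (20 - 37)*(-26)) = -((3 - 1*4) - (20 - 37)*(-26)) = -((3 - 4) - (-17)*(-26)) = -(-1 - 1*442) = -(-1 - 442) = -1*(-443) = 443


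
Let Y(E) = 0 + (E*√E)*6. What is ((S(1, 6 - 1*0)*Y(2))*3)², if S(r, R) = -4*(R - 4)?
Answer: 165888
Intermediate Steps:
Y(E) = 6*E^(3/2) (Y(E) = 0 + E^(3/2)*6 = 0 + 6*E^(3/2) = 6*E^(3/2))
S(r, R) = 16 - 4*R (S(r, R) = -4*(-4 + R) = 16 - 4*R)
((S(1, 6 - 1*0)*Y(2))*3)² = (((16 - 4*(6 - 1*0))*(6*2^(3/2)))*3)² = (((16 - 4*(6 + 0))*(6*(2*√2)))*3)² = (((16 - 4*6)*(12*√2))*3)² = (((16 - 24)*(12*√2))*3)² = (-96*√2*3)² = (-288*√2)² = 165888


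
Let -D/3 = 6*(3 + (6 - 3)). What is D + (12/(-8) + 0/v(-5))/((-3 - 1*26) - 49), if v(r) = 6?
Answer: -5615/52 ≈ -107.98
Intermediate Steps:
D = -108 (D = -18*(3 + (6 - 3)) = -18*(3 + 3) = -18*6 = -3*36 = -108)
D + (12/(-8) + 0/v(-5))/((-3 - 1*26) - 49) = -108 + (12/(-8) + 0/6)/((-3 - 1*26) - 49) = -108 + (12*(-1/8) + 0*(1/6))/((-3 - 26) - 49) = -108 + (-3/2 + 0)/(-29 - 49) = -108 - 3/2/(-78) = -108 - 1/78*(-3/2) = -108 + 1/52 = -5615/52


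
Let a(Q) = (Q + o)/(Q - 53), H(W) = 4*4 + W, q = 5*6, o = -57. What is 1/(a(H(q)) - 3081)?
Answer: -7/21556 ≈ -0.00032474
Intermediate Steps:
q = 30
H(W) = 16 + W
a(Q) = (-57 + Q)/(-53 + Q) (a(Q) = (Q - 57)/(Q - 53) = (-57 + Q)/(-53 + Q))
1/(a(H(q)) - 3081) = 1/((-57 + (16 + 30))/(-53 + (16 + 30)) - 3081) = 1/((-57 + 46)/(-53 + 46) - 3081) = 1/(-11/(-7) - 3081) = 1/(-1/7*(-11) - 3081) = 1/(11/7 - 3081) = 1/(-21556/7) = -7/21556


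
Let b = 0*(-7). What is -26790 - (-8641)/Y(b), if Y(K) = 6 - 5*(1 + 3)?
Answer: -383701/14 ≈ -27407.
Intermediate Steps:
b = 0
Y(K) = -14 (Y(K) = 6 - 5*4 = 6 - 20 = -14)
-26790 - (-8641)/Y(b) = -26790 - (-8641)/(-14) = -26790 - (-8641)*(-1)/14 = -26790 - 1*8641/14 = -26790 - 8641/14 = -383701/14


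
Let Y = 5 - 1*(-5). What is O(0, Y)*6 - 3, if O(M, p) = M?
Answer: -3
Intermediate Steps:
Y = 10 (Y = 5 + 5 = 10)
O(0, Y)*6 - 3 = 0*6 - 3 = 0 - 3 = -3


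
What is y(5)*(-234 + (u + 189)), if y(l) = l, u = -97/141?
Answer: -32210/141 ≈ -228.44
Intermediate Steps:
u = -97/141 (u = -97*1/141 = -97/141 ≈ -0.68794)
y(5)*(-234 + (u + 189)) = 5*(-234 + (-97/141 + 189)) = 5*(-234 + 26552/141) = 5*(-6442/141) = -32210/141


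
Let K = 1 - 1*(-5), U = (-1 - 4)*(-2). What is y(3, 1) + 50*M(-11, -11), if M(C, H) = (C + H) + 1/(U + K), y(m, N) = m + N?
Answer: -8743/8 ≈ -1092.9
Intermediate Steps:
U = 10 (U = -5*(-2) = 10)
K = 6 (K = 1 + 5 = 6)
y(m, N) = N + m
M(C, H) = 1/16 + C + H (M(C, H) = (C + H) + 1/(10 + 6) = (C + H) + 1/16 = 1/16 + C + H)
y(3, 1) + 50*M(-11, -11) = (1 + 3) + 50*(1/16 - 11 - 11) = 4 + 50*(-351/16) = 4 - 8775/8 = -8743/8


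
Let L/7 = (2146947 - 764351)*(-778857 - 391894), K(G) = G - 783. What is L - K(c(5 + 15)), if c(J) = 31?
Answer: -11330729546420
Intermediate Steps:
K(G) = -783 + G
L = -11330729547172 (L = 7*((2146947 - 764351)*(-778857 - 391894)) = 7*(1382596*(-1170751)) = 7*(-1618675649596) = -11330729547172)
L - K(c(5 + 15)) = -11330729547172 - (-783 + 31) = -11330729547172 - 1*(-752) = -11330729547172 + 752 = -11330729546420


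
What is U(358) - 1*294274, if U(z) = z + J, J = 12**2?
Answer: -293772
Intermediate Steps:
J = 144
U(z) = 144 + z (U(z) = z + 144 = 144 + z)
U(358) - 1*294274 = (144 + 358) - 1*294274 = 502 - 294274 = -293772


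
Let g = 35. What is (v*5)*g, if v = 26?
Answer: 4550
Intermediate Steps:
(v*5)*g = (26*5)*35 = 130*35 = 4550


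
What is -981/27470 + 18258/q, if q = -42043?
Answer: -542791443/1154921210 ≈ -0.46998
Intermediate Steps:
-981/27470 + 18258/q = -981/27470 + 18258/(-42043) = -981*1/27470 + 18258*(-1/42043) = -981/27470 - 18258/42043 = -542791443/1154921210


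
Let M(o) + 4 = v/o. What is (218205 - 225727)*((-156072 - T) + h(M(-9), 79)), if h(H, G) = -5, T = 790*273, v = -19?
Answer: 2796280934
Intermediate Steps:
M(o) = -4 - 19/o
T = 215670
(218205 - 225727)*((-156072 - T) + h(M(-9), 79)) = (218205 - 225727)*((-156072 - 1*215670) - 5) = -7522*((-156072 - 215670) - 5) = -7522*(-371742 - 5) = -7522*(-371747) = 2796280934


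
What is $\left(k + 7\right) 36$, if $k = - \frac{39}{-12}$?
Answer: $369$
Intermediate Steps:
$k = \frac{13}{4}$ ($k = \left(-39\right) \left(- \frac{1}{12}\right) = \frac{13}{4} \approx 3.25$)
$\left(k + 7\right) 36 = \left(\frac{13}{4} + 7\right) 36 = \frac{41}{4} \cdot 36 = 369$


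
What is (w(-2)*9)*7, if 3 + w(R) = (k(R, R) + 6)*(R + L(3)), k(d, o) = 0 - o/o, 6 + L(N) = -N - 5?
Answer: -5229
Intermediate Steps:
L(N) = -11 - N (L(N) = -6 + (-N - 5) = -6 + (-5 - N) = -11 - N)
k(d, o) = -1 (k(d, o) = 0 - 1*1 = 0 - 1 = -1)
w(R) = -73 + 5*R (w(R) = -3 + (-1 + 6)*(R + (-11 - 1*3)) = -3 + 5*(R + (-11 - 3)) = -3 + 5*(R - 14) = -3 + 5*(-14 + R) = -3 + (-70 + 5*R) = -73 + 5*R)
(w(-2)*9)*7 = ((-73 + 5*(-2))*9)*7 = ((-73 - 10)*9)*7 = -83*9*7 = -747*7 = -5229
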